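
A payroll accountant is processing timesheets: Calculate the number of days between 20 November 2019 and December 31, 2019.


Start: November 20, 2019
End: December 31, 2019
Days left in November: 10
December: 31
Sum of remaining months: 31
Total: 10 + 31 = 41

41


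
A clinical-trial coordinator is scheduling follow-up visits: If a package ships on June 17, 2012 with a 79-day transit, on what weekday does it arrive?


Start: 2012-06-17 (Sunday)
Step 1 - find target date: add 79 days
  2012-06-17 + 79 days = 2012-09-04
Step 2 - day of week:
  79 mod 7 = 2
  Sunday + 2 days -> Tuesday
Result: Tuesday (2012-09-04)

Tuesday


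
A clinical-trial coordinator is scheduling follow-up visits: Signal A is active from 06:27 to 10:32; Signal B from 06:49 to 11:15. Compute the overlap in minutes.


Interval A: [387, 632] minutes from midnight
Interval B: [409, 675] minutes from midnight
Overlap start = max(387, 409) = 409
Overlap end = min(632, 675) = 632
Overlap = 632 - 409 = 223 minutes

223


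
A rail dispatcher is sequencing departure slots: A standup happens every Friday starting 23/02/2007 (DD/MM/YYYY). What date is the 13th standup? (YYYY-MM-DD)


First occurrence: 2007-02-23 (occurrence 1)
Each occurrence is 7 days after the previous.
Occurrence 13 is 12 weeks after the first.
12 weeks = 84 days
2007-02-23 + 84 days = 2007-05-18

2007-05-18


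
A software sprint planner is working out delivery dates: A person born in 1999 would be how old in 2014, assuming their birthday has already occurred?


Birth year: 1999
Current year: 2014
Age = current year - birth year
Age = 2014 - 1999 = 15

15


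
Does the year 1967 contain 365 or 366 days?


Year: 1967
Check leap year rules:
Divisible by 4? No
1967 is not a leap year
Days: 365

365


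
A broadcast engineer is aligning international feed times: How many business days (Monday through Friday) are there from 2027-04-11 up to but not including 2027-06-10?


Start: 2027-04-11 (Sunday)
End (exclusive): 2027-06-10 (Thursday)
Total calendar days: 60
Full weeks: 60 // 7 = 8 -> 40 weekdays
Remaining 4 days starting on Sunday:
  Sun(-), Mon(w), Tue(w), Wed(w) -> 3 weekdays
Total business days: 40 + 3 = 43

43


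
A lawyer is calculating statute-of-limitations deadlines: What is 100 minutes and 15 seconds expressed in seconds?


Minutes: 100
Extra seconds: 15
Seconds per minute: 60
Minutes to seconds: 100 x 60 = 6000
Total: 6000 + 15 = 6015

6015


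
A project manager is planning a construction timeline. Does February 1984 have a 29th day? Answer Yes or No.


Year: 1984
Divisible by 4? 1984 / 4 = 496.0 -> Yes
Divisible by 100? 1984 / 100 = 19.84 -> No
Divisible by 4 but not 100, so it IS a leap year

Yes


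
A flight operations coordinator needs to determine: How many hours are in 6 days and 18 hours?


Days: 6
Extra hours: 18
Hours per day: 24
Days to hours: 6 x 24 = 144
Total: 144 + 18 = 162

162


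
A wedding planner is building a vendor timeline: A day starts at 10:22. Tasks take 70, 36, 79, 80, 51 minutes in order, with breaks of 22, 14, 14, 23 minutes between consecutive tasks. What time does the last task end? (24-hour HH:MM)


Start: 10:22 = 622 min from midnight
  after task 1 (70 min): 11:32
  after break (22 min): 11:54
  after task 2 (36 min): 12:30
  after break (14 min): 12:44
  after task 3 (79 min): 14:03
  after break (14 min): 14:17
  after task 4 (80 min): 15:37
  after break (23 min): 16:00
  after task 5 (51 min): 16:51
Total elapsed: 389 minutes
End time: 16:51

16:51


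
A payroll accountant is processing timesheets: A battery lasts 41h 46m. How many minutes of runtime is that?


Hours: 41
Extra minutes: 46
Minutes per hour: 60
Hours to minutes: 41 x 60 = 2460
Total: 2460 + 46 = 2506

2506


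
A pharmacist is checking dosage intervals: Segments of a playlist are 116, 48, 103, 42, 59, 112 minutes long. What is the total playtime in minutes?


Durations: 116, 48, 103, 42, 59, 112
Running sum: 116
+ 48 = 164
+ 103 = 267
+ 42 = 309
+ 59 = 368
+ 112 = 480
Total duration: 480 minutes
That is 8 hours and 0 minutes

480


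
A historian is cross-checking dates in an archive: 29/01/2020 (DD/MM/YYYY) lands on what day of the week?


Date: 2020-01-29
January 1, 2020 is a Wednesday
Day of year: 29
Offset from Jan 1: 28 days
28 mod 7 = 0
Result: Wednesday

Wednesday


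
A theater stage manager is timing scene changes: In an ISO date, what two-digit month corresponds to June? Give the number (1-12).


Calendar month order:
5. May
6. June <--
7. July
June is month number 6

6


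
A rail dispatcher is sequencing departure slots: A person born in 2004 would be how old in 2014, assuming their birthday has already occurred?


Birth year: 2004
Current year: 2014
Age = current year - birth year
Age = 2014 - 2004 = 10

10


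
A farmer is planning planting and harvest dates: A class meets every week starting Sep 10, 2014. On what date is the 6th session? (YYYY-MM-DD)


First occurrence: 2014-09-10 (occurrence 1)
Each occurrence is 7 days after the previous.
Occurrence 6 is 5 weeks after the first.
5 weeks = 35 days
2014-09-10 + 35 days = 2014-10-15

2014-10-15


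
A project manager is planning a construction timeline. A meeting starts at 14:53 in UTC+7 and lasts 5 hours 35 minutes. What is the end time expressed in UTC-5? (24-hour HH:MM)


Start: 14:53 in UTC+7
Step 1 - add duration:
  minutes: 53 + 35 = 88 (carry 1h)
  hours: 14 + 5 + 1 = 20
  end in UTC+7: 20:28
Step 2 - convert UTC+7 -> UTC-5:
  offset difference: -5 - (7) = -12 hours
  20 + (-12) = 8 -> mod 24 = 8
Result: 08:28 in UTC-5

08:28


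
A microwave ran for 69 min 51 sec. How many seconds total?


Minutes: 69
Extra seconds: 51
Seconds per minute: 60
Minutes to seconds: 69 x 60 = 4140
Total: 4140 + 51 = 4191

4191


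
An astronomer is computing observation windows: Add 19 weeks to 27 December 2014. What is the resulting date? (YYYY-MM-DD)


Start: 2014-12-27
Weeks to add: 19
Convert to days: 19 x 7 = 133 days
Add 133 days to 2014-12-27
Result: 2015-05-09

2015-05-09


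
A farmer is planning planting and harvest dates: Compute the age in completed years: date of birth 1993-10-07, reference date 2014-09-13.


Birth: 1993-10-07
Reference: 2014-09-13
Year difference: 2014 - 1993 = 21
Has birthday (10-07) occurred by 09-13? No
Birthday not yet reached this year -> subtract 1
Age in full years: 20

20


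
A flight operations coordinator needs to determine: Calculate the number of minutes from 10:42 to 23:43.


Start time: 10:42 = 642 minutes from midnight
End time: 23:43 = 1423 minutes from midnight
Difference: 1423 - 642 = 781 minutes
That is 13 hours and 1 minutes

781


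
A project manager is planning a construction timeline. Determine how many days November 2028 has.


Month: November
Year: 2028
November is a 30-day month
Total: 30 days

30


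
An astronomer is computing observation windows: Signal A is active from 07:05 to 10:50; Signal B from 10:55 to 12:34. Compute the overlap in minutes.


Interval A: [425, 650] minutes from midnight
Interval B: [655, 754] minutes from midnight
Overlap start = max(425, 655) = 655
Overlap end = min(650, 754) = 650
End <= start, so the intervals do not overlap: 0 minutes

0


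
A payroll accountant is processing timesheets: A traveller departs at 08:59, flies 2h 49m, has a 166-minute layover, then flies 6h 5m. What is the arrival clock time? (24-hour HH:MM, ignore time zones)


Depart: 08:59
Leg 1: +169 min -> 11:48
Layover: +166 min -> 14:34
Leg 2: +365 min -> 20:39
Total travel: 700 minutes = 11h 40m
Arrival: 20:39

20:39


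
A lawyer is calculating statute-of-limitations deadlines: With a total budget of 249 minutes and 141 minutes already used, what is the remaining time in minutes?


Total budget: 249 minutes
Time used: 141 minutes
Remaining: 249 - 141 = 108 minutes
Percent used: 56.6%
Percent remaining: 43.4%

108


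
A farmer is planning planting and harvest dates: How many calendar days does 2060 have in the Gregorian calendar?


Year: 2060
Check leap year rules:
Divisible by 4? Yes
Divisible by 100? No
2060 is a leap year
Days: 366

366


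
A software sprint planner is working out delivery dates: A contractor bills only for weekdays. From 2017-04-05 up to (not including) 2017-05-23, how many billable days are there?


Start: 2017-04-05 (Wednesday)
End (exclusive): 2017-05-23 (Tuesday)
Total calendar days: 48
Full weeks: 48 // 7 = 6 -> 30 weekdays
Remaining 6 days starting on Wednesday:
  Wed(w), Thu(w), Fri(w), Sat(-), Sun(-), Mon(w) -> 4 weekdays
Total business days: 30 + 4 = 34

34


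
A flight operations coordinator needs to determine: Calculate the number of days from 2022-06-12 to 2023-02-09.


Start date: 2022-06-12
End date: 2023-02-09
Jun 2022: +19 days
Jul 2022: +31 days
Aug 2022: +31 days
... (6 more months)
Total: 242 days

242


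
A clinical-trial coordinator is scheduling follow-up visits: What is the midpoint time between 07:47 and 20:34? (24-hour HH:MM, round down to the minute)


Start time: 07:47 = 467 minutes from midnight
End time: 20:34 = 1234 minutes from midnight
Sum: 467 + 1234 = 1701
Midpoint: 1701 / 2 = 850 minutes
Convert: 850 / 60 = 14 hours, 10 minutes
Result: 14:10

14:10


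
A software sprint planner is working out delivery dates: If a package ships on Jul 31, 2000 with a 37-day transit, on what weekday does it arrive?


Start: 2000-07-31 (Monday)
Step 1 - find target date: add 37 days
  2000-07-31 + 37 days = 2000-09-06
Step 2 - day of week:
  37 mod 7 = 2
  Monday + 2 days -> Wednesday
Result: Wednesday (2000-09-06)

Wednesday


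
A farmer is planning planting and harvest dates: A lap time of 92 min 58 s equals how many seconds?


Minutes: 92
Seconds: 58
Convert minutes to seconds: 92 x 60 = 5520
Add remaining seconds: 5520 + 58 = 5578

5578


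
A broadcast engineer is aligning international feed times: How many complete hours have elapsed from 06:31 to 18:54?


Start: 06:31
End: 18:54
Hour difference: 18 - 6 = 12 hours
Minute difference: 54 - 31 = 23 minutes
Total minutes: 743
Complete hours: 743 / 60 = 12 (remainder 23)

12


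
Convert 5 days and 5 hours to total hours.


Days: 5
Extra hours: 5
Hours per day: 24
Days to hours: 5 x 24 = 120
Total: 120 + 5 = 125

125


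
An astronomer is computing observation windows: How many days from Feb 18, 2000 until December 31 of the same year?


Start: February 18, 2000
End: December 31, 2000
Days left in February: 11
March: 31
April: 30
May: 31
June: 30
... plus remaining months
Sum of remaining months: 306
Total: 11 + 306 = 317

317


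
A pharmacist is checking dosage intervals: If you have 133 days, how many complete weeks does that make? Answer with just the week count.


Total days: 133
Days per week: 7
Division: 133 / 7 = 19 remainder 0
Complete weeks: 19
Remaining days: 0

19


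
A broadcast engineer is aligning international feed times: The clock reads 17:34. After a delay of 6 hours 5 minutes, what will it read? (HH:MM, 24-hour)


Start time: 17:34
Adding: 6 hours 5 minutes
Minutes: 34 + 5 = 39
Hours: 17 + 6 + 0 = 23
Result: 23:39

23:39


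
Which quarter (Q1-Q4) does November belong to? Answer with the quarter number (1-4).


Month: November (month 11)
Q1: January-March (months 1-3)
Q2: April-June (months 4-6)
Q3: July-September (months 7-9)
Q4: October-December (months 10-12)
Month 11 falls in Q4

4


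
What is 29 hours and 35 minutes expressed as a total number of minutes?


Hours: 29
Minutes: 35
Convert hours to minutes: 29 x 60 = 1740
Add remaining minutes: 1740 + 35 = 1775

1775


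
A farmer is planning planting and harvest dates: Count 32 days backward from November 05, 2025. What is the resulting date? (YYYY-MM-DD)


Start: 2025-11-05
Subtracting 32 days
Days already passed in November: 5
After going back through November: 27 more days to subtract
October 2025 has 31 days, need 27
Result: 2025-10-04

2025-10-04


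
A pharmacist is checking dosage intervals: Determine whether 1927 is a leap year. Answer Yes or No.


Year: 1927
Divisible by 4? 1927 / 4 = 481.75 -> No
Not divisible by 4, so NOT a leap year

No


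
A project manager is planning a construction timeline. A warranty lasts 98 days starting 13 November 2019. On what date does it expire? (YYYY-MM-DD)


Start: 2019-11-13
Adding 98 days
Days remaining in November: 17
After November: 81 days still to add
December 2019: 31 days, 50 remaining
January 2020: 31 days, 19 remaining
February 2020 has 29 days, need 19
Result: 2020-02-19

2020-02-19


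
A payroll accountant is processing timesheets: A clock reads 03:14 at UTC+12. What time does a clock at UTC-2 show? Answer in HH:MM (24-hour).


Local time: 03:14 at UTC+12 (offset 12h)
Target zone: UTC-2 (offset -2h)
Difference: -2 - (12) = -14 hours
Calculation: 3 + (-14) = -11
Wraparound: (-11) mod 24 = 13
Result: 13:14

13:14


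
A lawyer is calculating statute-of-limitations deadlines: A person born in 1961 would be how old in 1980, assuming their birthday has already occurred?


Birth year: 1961
Current year: 1980
Age = current year - birth year
Age = 1980 - 1961 = 19

19


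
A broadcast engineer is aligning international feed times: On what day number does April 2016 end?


Month: April
Year: 2016
April is a 30-day month
Total: 30 days

30


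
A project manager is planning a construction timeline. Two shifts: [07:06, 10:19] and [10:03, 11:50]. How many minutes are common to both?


Interval A: [426, 619] minutes from midnight
Interval B: [603, 710] minutes from midnight
Overlap start = max(426, 603) = 603
Overlap end = min(619, 710) = 619
Overlap = 619 - 603 = 16 minutes

16


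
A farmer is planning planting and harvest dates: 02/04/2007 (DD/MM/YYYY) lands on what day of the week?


Date: 2007-04-02
January 1, 2007 is a Monday
Day of year: 92
Offset from Jan 1: 91 days
91 mod 7 = 0
Result: Monday

Monday


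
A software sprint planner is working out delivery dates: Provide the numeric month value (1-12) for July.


Calendar month order:
6. June
7. July <--
8. August
July is month number 7

7


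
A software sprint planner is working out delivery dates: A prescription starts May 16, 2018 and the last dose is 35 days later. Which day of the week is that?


Start: 2018-05-16 (Wednesday)
Step 1 - find target date: add 35 days
  2018-05-16 + 35 days = 2018-06-20
Step 2 - day of week:
  35 mod 7 = 0
  Wednesday + 0 days -> Wednesday
Result: Wednesday (2018-06-20)

Wednesday


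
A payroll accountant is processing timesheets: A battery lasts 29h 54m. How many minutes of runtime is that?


Hours: 29
Extra minutes: 54
Minutes per hour: 60
Hours to minutes: 29 x 60 = 1740
Total: 1740 + 54 = 1794

1794


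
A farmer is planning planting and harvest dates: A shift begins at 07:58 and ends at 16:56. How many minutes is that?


Start time: 07:58 = 478 minutes from midnight
End time: 16:56 = 1016 minutes from midnight
Difference: 1016 - 478 = 538 minutes
That is 8 hours and 58 minutes

538


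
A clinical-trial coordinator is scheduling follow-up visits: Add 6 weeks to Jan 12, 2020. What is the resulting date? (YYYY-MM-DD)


Start: 2020-01-12
Weeks to add: 6
Convert to days: 6 x 7 = 42 days
Add 42 days to 2020-01-12
Result: 2020-02-23

2020-02-23


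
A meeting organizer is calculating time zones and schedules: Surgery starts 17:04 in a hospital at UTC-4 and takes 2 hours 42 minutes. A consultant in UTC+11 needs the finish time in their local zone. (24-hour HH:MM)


Start: 17:04 in UTC-4
Step 1 - add duration:
  minutes: 4 + 42 = 46
  hours: 17 + 2 + 0 = 19
  end in UTC-4: 19:46
Step 2 - convert UTC-4 -> UTC+11:
  offset difference: 11 - (-4) = 15 hours
  19 + (15) = 34 -> mod 24 = 10
Result: 10:46 in UTC+11

10:46


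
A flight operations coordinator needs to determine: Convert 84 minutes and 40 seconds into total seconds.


Minutes: 84
Seconds: 40
Convert minutes to seconds: 84 x 60 = 5040
Add remaining seconds: 5040 + 40 = 5080

5080


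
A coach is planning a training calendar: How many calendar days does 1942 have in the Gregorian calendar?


Year: 1942
Check leap year rules:
Divisible by 4? No
1942 is not a leap year
Days: 365

365


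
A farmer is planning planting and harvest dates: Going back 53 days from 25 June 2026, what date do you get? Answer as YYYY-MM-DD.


Start: 2026-06-25
Subtracting 53 days
Days already passed in June: 25
After going back through June: 28 more days to subtract
May 2026 has 31 days, need 28
Result: 2026-05-03

2026-05-03


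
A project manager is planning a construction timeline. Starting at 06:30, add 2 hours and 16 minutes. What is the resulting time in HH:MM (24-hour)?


Start time: 06:30
Adding: 2 hours 16 minutes
Minutes: 30 + 16 = 46
Hours: 6 + 2 + 0 = 8
Result: 08:46

08:46


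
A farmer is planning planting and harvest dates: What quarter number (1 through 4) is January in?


Month: January (month 1)
Q1: January-March (months 1-3)
Q2: April-June (months 4-6)
Q3: July-September (months 7-9)
Q4: October-December (months 10-12)
Month 1 falls in Q1

1


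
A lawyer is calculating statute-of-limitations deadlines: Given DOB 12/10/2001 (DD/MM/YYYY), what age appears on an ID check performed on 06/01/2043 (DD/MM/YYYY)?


Birth: 2001-10-12
Reference: 2043-01-06
Year difference: 2043 - 2001 = 42
Has birthday (10-12) occurred by 01-06? No
Birthday not yet reached this year -> subtract 1
Age in full years: 41

41


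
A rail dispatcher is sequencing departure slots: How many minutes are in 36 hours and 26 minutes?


Hours: 36
Minutes: 26
Convert hours to minutes: 36 x 60 = 2160
Add remaining minutes: 2160 + 26 = 2186

2186


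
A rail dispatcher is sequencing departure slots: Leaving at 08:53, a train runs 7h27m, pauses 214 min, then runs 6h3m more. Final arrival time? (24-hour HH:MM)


Depart: 08:53
Leg 1: +447 min -> 16:20
Layover: +214 min -> 19:54
Leg 2: +363 min -> 01:57
Total travel: 1024 minutes = 17h 4m
Arrival: 01:57

01:57


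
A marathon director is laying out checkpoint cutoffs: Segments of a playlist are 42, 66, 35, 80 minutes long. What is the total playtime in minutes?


Durations: 42, 66, 35, 80
Running sum: 42
+ 66 = 108
+ 35 = 143
+ 80 = 223
Total duration: 223 minutes
That is 3 hours and 43 minutes

223


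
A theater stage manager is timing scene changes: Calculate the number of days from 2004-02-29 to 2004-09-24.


Start date: 2004-02-29
End date: 2004-09-24
Feb 2004: +1 days
Mar 2004: +31 days
Apr 2004: +30 days
... (5 more months)
Total: 208 days

208


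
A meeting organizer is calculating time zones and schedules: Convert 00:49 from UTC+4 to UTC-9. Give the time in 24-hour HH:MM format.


Local time: 00:49 at UTC+4 (offset 4h)
Target zone: UTC-9 (offset -9h)
Difference: -9 - (4) = -13 hours
Calculation: 0 + (-13) = -13
Wraparound: (-13) mod 24 = 11
Result: 11:49

11:49


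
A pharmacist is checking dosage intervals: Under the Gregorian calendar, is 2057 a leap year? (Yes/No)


Year: 2057
Divisible by 4? 2057 / 4 = 514.25 -> No
Not divisible by 4, so NOT a leap year

No


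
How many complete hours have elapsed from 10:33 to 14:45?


Start: 10:33
End: 14:45
Hour difference: 14 - 10 = 4 hours
Minute difference: 45 - 33 = 12 minutes
Total minutes: 252
Complete hours: 252 / 60 = 4 (remainder 12)

4


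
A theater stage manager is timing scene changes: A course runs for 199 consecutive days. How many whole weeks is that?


Total days: 199
Days per week: 7
Division: 199 / 7 = 28 remainder 3
Complete weeks: 28
Remaining days: 3

28


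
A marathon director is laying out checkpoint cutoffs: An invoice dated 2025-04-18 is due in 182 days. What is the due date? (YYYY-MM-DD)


Start: 2025-04-18
Adding 182 days
Days remaining in April: 12
After April: 170 days still to add
May 2025: 31 days, 139 remaining
June 2025: 30 days, 109 remaining
July 2025: 31 days, 78 remaining
August 2025: 31 days, 47 remaining
Result: 2025-10-17

2025-10-17


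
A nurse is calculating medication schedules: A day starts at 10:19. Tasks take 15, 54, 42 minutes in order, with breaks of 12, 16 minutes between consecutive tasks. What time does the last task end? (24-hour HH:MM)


Start: 10:19 = 619 min from midnight
  after task 1 (15 min): 10:34
  after break (12 min): 10:46
  after task 2 (54 min): 11:40
  after break (16 min): 11:56
  after task 3 (42 min): 12:38
Total elapsed: 139 minutes
End time: 12:38

12:38


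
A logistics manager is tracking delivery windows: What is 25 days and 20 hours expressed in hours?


Days: 25
Extra hours: 20
Hours per day: 24
Days to hours: 25 x 24 = 600
Total: 600 + 20 = 620

620


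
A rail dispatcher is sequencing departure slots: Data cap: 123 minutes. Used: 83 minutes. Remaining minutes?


Total budget: 123 minutes
Time used: 83 minutes
Remaining: 123 - 83 = 40 minutes
Percent used: 67.5%
Percent remaining: 32.5%

40


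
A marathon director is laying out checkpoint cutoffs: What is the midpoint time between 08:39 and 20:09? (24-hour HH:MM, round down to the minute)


Start time: 08:39 = 519 minutes from midnight
End time: 20:09 = 1209 minutes from midnight
Sum: 519 + 1209 = 1728
Midpoint: 1728 / 2 = 864 minutes
Convert: 864 / 60 = 14 hours, 24 minutes
Result: 14:24

14:24


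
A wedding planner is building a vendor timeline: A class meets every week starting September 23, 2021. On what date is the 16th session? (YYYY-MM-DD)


First occurrence: 2021-09-23 (occurrence 1)
Each occurrence is 7 days after the previous.
Occurrence 16 is 15 weeks after the first.
15 weeks = 105 days
2021-09-23 + 105 days = 2022-01-06

2022-01-06


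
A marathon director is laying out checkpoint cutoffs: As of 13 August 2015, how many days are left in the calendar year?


Start: August 13, 2015
End: December 31, 2015
Days left in August: 18
September: 30
October: 31
November: 30
December: 31
Sum of remaining months: 122
Total: 18 + 122 = 140

140


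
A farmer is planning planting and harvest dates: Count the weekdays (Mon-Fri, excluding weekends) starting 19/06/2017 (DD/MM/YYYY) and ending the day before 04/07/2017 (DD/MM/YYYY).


Start: 2017-06-19 (Monday)
End (exclusive): 2017-07-04 (Tuesday)
Total calendar days: 15
Full weeks: 15 // 7 = 2 -> 10 weekdays
Remaining 1 days starting on Monday:
  Mon(w) -> 1 weekdays
Total business days: 10 + 1 = 11

11


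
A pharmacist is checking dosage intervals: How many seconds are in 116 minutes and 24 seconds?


Minutes: 116
Extra seconds: 24
Seconds per minute: 60
Minutes to seconds: 116 x 60 = 6960
Total: 6960 + 24 = 6984

6984


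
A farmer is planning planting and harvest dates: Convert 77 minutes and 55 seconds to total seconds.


Minutes: 77
Extra seconds: 55
Seconds per minute: 60
Minutes to seconds: 77 x 60 = 4620
Total: 4620 + 55 = 4675

4675


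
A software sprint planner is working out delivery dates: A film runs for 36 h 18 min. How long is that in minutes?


Hours: 36
Minutes: 18
Convert hours to minutes: 36 x 60 = 2160
Add remaining minutes: 2160 + 18 = 2178

2178


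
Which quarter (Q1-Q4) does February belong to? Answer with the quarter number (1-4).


Month: February (month 2)
Q1: January-March (months 1-3)
Q2: April-June (months 4-6)
Q3: July-September (months 7-9)
Q4: October-December (months 10-12)
Month 2 falls in Q1

1


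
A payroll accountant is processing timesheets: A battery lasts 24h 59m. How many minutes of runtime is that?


Hours: 24
Extra minutes: 59
Minutes per hour: 60
Hours to minutes: 24 x 60 = 1440
Total: 1440 + 59 = 1499

1499


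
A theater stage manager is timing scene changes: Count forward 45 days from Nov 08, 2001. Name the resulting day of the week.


Start: 2001-11-08 (Thursday)
Step 1 - find target date: add 45 days
  2001-11-08 + 45 days = 2001-12-23
Step 2 - day of week:
  45 mod 7 = 3
  Thursday + 3 days -> Sunday
Result: Sunday (2001-12-23)

Sunday


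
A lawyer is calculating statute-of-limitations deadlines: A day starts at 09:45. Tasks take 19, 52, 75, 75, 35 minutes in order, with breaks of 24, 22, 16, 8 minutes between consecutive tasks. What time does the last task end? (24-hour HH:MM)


Start: 09:45 = 585 min from midnight
  after task 1 (19 min): 10:04
  after break (24 min): 10:28
  after task 2 (52 min): 11:20
  after break (22 min): 11:42
  after task 3 (75 min): 12:57
  after break (16 min): 13:13
  after task 4 (75 min): 14:28
  after break (8 min): 14:36
  after task 5 (35 min): 15:11
Total elapsed: 326 minutes
End time: 15:11

15:11


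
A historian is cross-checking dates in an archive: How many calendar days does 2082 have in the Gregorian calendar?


Year: 2082
Check leap year rules:
Divisible by 4? No
2082 is not a leap year
Days: 365

365


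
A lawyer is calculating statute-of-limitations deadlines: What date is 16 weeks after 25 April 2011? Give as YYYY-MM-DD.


Start: 2011-04-25
Weeks to add: 16
Convert to days: 16 x 7 = 112 days
Add 112 days to 2011-04-25
Result: 2011-08-15

2011-08-15


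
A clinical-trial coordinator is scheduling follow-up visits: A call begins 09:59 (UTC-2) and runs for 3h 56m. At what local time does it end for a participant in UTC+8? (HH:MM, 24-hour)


Start: 09:59 in UTC-2
Step 1 - add duration:
  minutes: 59 + 56 = 115 (carry 1h)
  hours: 9 + 3 + 1 = 13
  end in UTC-2: 13:55
Step 2 - convert UTC-2 -> UTC+8:
  offset difference: 8 - (-2) = 10 hours
  13 + (10) = 23 -> mod 24 = 23
Result: 23:55 in UTC+8

23:55


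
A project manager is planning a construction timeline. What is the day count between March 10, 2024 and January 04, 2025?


Start date: 2024-03-10
End date: 2025-01-04
Mar 2024: +22 days
Apr 2024: +30 days
May 2024: +31 days
... (8 more months)
Total: 300 days

300


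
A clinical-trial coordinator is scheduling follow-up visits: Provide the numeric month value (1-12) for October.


Calendar month order:
9. September
10. October <--
11. November
October is month number 10

10


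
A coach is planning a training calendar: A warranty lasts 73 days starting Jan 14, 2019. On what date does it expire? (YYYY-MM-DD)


Start: 2019-01-14
Adding 73 days
Days remaining in January: 17
After January: 56 days still to add
February 2019: 28 days, 28 remaining
March 2019 has 31 days, need 28
Result: 2019-03-28

2019-03-28


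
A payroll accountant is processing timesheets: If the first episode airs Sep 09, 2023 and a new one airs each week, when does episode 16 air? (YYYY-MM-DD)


First occurrence: 2023-09-09 (occurrence 1)
Each occurrence is 7 days after the previous.
Occurrence 16 is 15 weeks after the first.
15 weeks = 105 days
2023-09-09 + 105 days = 2023-12-23

2023-12-23


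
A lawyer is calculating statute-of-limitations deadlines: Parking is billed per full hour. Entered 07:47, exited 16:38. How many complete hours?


Start: 07:47
End: 16:38
Hour difference: 16 - 7 = 9 hours
Minute difference: 38 - 47 = -9 minutes
Total minutes: 531
Complete hours: 531 / 60 = 8 (remainder 51)

8


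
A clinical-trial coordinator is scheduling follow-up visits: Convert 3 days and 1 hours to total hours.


Days: 3
Extra hours: 1
Hours per day: 24
Days to hours: 3 x 24 = 72
Total: 72 + 1 = 73

73


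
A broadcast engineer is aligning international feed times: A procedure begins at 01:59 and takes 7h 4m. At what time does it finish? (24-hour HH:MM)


Start time: 01:59
Adding: 7 hours 4 minutes
Minutes: 59 + 4 = 63
Minute overflow: 63 >= 60, so carry 1 hour, minutes = 3
Hours: 1 + 7 + 1 = 9
Result: 09:03

09:03


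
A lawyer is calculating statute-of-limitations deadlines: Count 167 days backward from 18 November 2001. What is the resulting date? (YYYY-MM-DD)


Start: 2001-11-18
Subtracting 167 days
Days already passed in November: 18
After going back through November: 149 more days to subtract
October 2001: 31 days, 118 remaining
September 2001: 30 days, 88 remaining
August 2001: 31 days, 57 remaining
July 2001: 31 days, 26 remaining
Result: 2001-06-04

2001-06-04


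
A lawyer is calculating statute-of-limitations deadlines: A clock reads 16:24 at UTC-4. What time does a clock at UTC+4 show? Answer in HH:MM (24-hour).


Local time: 16:24 at UTC-4 (offset -4h)
Target zone: UTC+4 (offset 4h)
Difference: 4 - (-4) = 8 hours
Calculation: 16 + (8) = 24
Wraparound: (24) mod 24 = 0
Result: 00:24

00:24


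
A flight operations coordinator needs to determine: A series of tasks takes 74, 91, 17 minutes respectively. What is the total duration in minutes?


Durations: 74, 91, 17
Running sum: 74
+ 91 = 165
+ 17 = 182
Total duration: 182 minutes
That is 3 hours and 2 minutes

182


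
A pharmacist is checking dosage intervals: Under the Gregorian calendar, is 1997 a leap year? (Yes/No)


Year: 1997
Divisible by 4? 1997 / 4 = 499.25 -> No
Not divisible by 4, so NOT a leap year

No


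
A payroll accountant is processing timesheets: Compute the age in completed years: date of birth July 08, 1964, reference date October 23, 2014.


Birth: 1964-07-08
Reference: 2014-10-23
Year difference: 2014 - 1964 = 50
Has birthday (07-08) occurred by 10-23? Yes
Age in full years: 50

50


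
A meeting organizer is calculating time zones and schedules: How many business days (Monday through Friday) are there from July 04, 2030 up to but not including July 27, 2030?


Start: 2030-07-04 (Thursday)
End (exclusive): 2030-07-27 (Saturday)
Total calendar days: 23
Full weeks: 23 // 7 = 3 -> 15 weekdays
Remaining 2 days starting on Thursday:
  Thu(w), Fri(w) -> 2 weekdays
Total business days: 15 + 2 = 17

17


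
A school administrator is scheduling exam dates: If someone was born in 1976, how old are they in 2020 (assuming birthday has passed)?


Birth year: 1976
Current year: 2020
Age = current year - birth year
Age = 2020 - 1976 = 44

44


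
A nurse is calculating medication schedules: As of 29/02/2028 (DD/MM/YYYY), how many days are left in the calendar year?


Start: February 29, 2028
End: December 31, 2028
Days left in February: 0
March: 31
April: 30
May: 31
June: 30
... plus remaining months
Sum of remaining months: 306
Total: 0 + 306 = 306

306


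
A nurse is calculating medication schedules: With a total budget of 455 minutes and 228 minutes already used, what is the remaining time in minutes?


Total budget: 455 minutes
Time used: 228 minutes
Remaining: 455 - 228 = 227 minutes
Percent used: 50.1%
Percent remaining: 49.9%

227


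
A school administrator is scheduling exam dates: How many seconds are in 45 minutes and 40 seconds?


Minutes: 45
Seconds: 40
Convert minutes to seconds: 45 x 60 = 2700
Add remaining seconds: 2700 + 40 = 2740

2740


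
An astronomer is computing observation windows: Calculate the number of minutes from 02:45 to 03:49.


Start time: 02:45 = 165 minutes from midnight
End time: 03:49 = 229 minutes from midnight
Difference: 229 - 165 = 64 minutes
That is 1 hours and 4 minutes

64


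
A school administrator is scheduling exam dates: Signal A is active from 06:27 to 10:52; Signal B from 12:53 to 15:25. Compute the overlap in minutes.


Interval A: [387, 652] minutes from midnight
Interval B: [773, 925] minutes from midnight
Overlap start = max(387, 773) = 773
Overlap end = min(652, 925) = 652
End <= start, so the intervals do not overlap: 0 minutes

0


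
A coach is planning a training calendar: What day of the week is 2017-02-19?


Date: 2017-02-19
January 1, 2017 is a Sunday
Day of year: 50
Offset from Jan 1: 49 days
49 mod 7 = 0
Result: Sunday

Sunday


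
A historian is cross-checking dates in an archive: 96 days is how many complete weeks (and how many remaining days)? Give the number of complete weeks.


Total days: 96
Days per week: 7
Division: 96 / 7 = 13 remainder 5
Complete weeks: 13
Remaining days: 5

13


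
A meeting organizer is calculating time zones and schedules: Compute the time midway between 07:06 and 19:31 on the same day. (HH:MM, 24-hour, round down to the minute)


Start time: 07:06 = 426 minutes from midnight
End time: 19:31 = 1171 minutes from midnight
Sum: 426 + 1171 = 1597
Midpoint: 1597 / 2 = 798 minutes
Convert: 798 / 60 = 13 hours, 18 minutes
Result: 13:18

13:18


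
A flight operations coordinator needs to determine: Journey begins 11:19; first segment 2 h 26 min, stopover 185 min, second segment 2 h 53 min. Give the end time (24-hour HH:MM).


Depart: 11:19
Leg 1: +146 min -> 13:45
Layover: +185 min -> 16:50
Leg 2: +173 min -> 19:43
Total travel: 504 minutes = 8h 24m
Arrival: 19:43

19:43


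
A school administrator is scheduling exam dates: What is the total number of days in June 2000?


Month: June
Year: 2000
June is a 30-day month
Total: 30 days

30


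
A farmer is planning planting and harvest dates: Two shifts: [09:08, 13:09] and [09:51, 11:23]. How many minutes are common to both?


Interval A: [548, 789] minutes from midnight
Interval B: [591, 683] minutes from midnight
Overlap start = max(548, 591) = 591
Overlap end = min(789, 683) = 683
Overlap = 683 - 591 = 92 minutes

92


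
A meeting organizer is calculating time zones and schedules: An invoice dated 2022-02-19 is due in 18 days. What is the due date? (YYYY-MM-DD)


Start: 2022-02-19
Adding 18 days
Days remaining in February: 9
After February: 9 days still to add
March 2022 has 31 days, need 9
Result: 2022-03-09

2022-03-09


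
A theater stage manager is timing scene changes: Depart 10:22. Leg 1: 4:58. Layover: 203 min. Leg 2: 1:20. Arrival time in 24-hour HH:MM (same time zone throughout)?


Depart: 10:22
Leg 1: +298 min -> 15:20
Layover: +203 min -> 18:43
Leg 2: +80 min -> 20:03
Total travel: 581 minutes = 9h 41m
Arrival: 20:03

20:03


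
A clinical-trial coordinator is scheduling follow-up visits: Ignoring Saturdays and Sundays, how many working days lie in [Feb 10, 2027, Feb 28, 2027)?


Start: 2027-02-10 (Wednesday)
End (exclusive): 2027-02-28 (Sunday)
Total calendar days: 18
Full weeks: 18 // 7 = 2 -> 10 weekdays
Remaining 4 days starting on Wednesday:
  Wed(w), Thu(w), Fri(w), Sat(-) -> 3 weekdays
Total business days: 10 + 3 = 13

13


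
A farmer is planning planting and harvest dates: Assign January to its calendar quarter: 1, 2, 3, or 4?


Month: January (month 1)
Q1: January-March (months 1-3)
Q2: April-June (months 4-6)
Q3: July-September (months 7-9)
Q4: October-December (months 10-12)
Month 1 falls in Q1

1


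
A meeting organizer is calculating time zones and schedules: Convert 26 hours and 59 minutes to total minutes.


Hours: 26
Extra minutes: 59
Minutes per hour: 60
Hours to minutes: 26 x 60 = 1560
Total: 1560 + 59 = 1619

1619


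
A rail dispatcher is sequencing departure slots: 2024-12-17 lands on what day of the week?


Date: 2024-12-17
January 1, 2024 is a Monday
Day of year: 352
Offset from Jan 1: 351 days
351 mod 7 = 1
Result: Tuesday

Tuesday


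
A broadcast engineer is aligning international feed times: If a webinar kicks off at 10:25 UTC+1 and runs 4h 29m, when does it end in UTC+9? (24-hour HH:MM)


Start: 10:25 in UTC+1
Step 1 - add duration:
  minutes: 25 + 29 = 54
  hours: 10 + 4 + 0 = 14
  end in UTC+1: 14:54
Step 2 - convert UTC+1 -> UTC+9:
  offset difference: 9 - (1) = 8 hours
  14 + (8) = 22 -> mod 24 = 22
Result: 22:54 in UTC+9

22:54


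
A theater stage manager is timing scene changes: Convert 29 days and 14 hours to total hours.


Days: 29
Extra hours: 14
Hours per day: 24
Days to hours: 29 x 24 = 696
Total: 696 + 14 = 710

710


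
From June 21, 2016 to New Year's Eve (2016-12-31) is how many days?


Start: June 21, 2016
End: December 31, 2016
Days left in June: 9
July: 31
August: 31
September: 30
October: 31
... plus remaining months
Sum of remaining months: 184
Total: 9 + 184 = 193

193


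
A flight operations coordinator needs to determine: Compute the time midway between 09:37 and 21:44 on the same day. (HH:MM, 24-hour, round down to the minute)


Start time: 09:37 = 577 minutes from midnight
End time: 21:44 = 1304 minutes from midnight
Sum: 577 + 1304 = 1881
Midpoint: 1881 / 2 = 940 minutes
Convert: 940 / 60 = 15 hours, 40 minutes
Result: 15:40

15:40


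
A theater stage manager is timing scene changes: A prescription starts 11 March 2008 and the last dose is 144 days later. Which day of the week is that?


Start: 2008-03-11 (Tuesday)
Step 1 - find target date: add 144 days
  2008-03-11 + 144 days = 2008-08-02
Step 2 - day of week:
  144 mod 7 = 4
  Tuesday + 4 days -> Saturday
Result: Saturday (2008-08-02)

Saturday


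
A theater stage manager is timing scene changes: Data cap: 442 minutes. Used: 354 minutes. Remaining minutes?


Total budget: 442 minutes
Time used: 354 minutes
Remaining: 442 - 354 = 88 minutes
Percent used: 80.1%
Percent remaining: 19.9%

88


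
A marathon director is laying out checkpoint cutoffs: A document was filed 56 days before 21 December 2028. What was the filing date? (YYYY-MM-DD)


Start: 2028-12-21
Subtracting 56 days
Days already passed in December: 21
After going back through December: 35 more days to subtract
November 2028: 30 days, 5 remaining
October 2028 has 31 days, need 5
Result: 2028-10-26

2028-10-26


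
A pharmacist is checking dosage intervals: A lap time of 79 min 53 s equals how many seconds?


Minutes: 79
Seconds: 53
Convert minutes to seconds: 79 x 60 = 4740
Add remaining seconds: 4740 + 53 = 4793

4793


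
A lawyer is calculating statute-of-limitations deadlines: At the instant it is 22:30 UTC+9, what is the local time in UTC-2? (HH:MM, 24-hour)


Local time: 22:30 at UTC+9 (offset 9h)
Target zone: UTC-2 (offset -2h)
Difference: -2 - (9) = -11 hours
Calculation: 22 + (-11) = 11
Result: 11:30

11:30


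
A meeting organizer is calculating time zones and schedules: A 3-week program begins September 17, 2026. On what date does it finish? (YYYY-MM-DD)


Start: 2026-09-17
Weeks to add: 3
Convert to days: 3 x 7 = 21 days
Add 21 days to 2026-09-17
Result: 2026-10-08

2026-10-08


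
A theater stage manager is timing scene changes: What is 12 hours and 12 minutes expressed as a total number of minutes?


Hours: 12
Minutes: 12
Convert hours to minutes: 12 x 60 = 720
Add remaining minutes: 720 + 12 = 732

732


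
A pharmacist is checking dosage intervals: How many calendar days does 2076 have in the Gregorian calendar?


Year: 2076
Check leap year rules:
Divisible by 4? Yes
Divisible by 100? No
2076 is a leap year
Days: 366

366


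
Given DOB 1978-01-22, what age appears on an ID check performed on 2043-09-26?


Birth: 1978-01-22
Reference: 2043-09-26
Year difference: 2043 - 1978 = 65
Has birthday (01-22) occurred by 09-26? Yes
Age in full years: 65

65


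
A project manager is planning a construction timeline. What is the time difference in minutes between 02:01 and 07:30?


Start time: 02:01 = 121 minutes from midnight
End time: 07:30 = 450 minutes from midnight
Difference: 450 - 121 = 329 minutes
That is 5 hours and 29 minutes

329


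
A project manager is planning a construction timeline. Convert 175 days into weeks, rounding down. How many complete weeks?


Total days: 175
Days per week: 7
Division: 175 / 7 = 25 remainder 0
Complete weeks: 25
Remaining days: 0

25


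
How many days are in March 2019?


Month: March
Year: 2019
March is a 31-day month
Total: 31 days

31


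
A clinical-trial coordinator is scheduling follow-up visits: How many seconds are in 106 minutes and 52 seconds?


Minutes: 106
Extra seconds: 52
Seconds per minute: 60
Minutes to seconds: 106 x 60 = 6360
Total: 6360 + 52 = 6412

6412


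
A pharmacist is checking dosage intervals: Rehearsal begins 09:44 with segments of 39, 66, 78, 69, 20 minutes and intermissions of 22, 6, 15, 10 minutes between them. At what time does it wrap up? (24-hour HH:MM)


Start: 09:44 = 584 min from midnight
  after task 1 (39 min): 10:23
  after break (22 min): 10:45
  after task 2 (66 min): 11:51
  after break (6 min): 11:57
  after task 3 (78 min): 13:15
  after break (15 min): 13:30
  after task 4 (69 min): 14:39
  after break (10 min): 14:49
  after task 5 (20 min): 15:09
Total elapsed: 325 minutes
End time: 15:09

15:09
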